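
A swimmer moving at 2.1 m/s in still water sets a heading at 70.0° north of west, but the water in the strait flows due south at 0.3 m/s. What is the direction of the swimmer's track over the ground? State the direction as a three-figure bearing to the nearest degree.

Taking east as x and north as y: velocity relative to the water = (-0.718, 1.973) m/s; the water relative to ground = (0.000, -0.300) m/s.
Velocity relative to ground = (-0.718, 1.973) + (0.000, -0.300) = (-0.718, 1.673) m/s.
Bearing = atan2(-0.72, 1.67) = 336.77° clockwise from north.

337°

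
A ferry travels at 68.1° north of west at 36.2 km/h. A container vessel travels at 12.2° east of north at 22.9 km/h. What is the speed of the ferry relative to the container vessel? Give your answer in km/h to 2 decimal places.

21.49 km/h

Taking east as x and north as y: ferry velocity = (-13.502, 33.588) km/h; container vessel velocity = (4.839, 22.383) km/h.
Velocity of ferry relative to container vessel = (-13.502, 33.588) − (4.839, 22.383) = (-18.341, 11.205) km/h.
Magnitude = |(-18.341, 11.205)| = 21.493 km/h.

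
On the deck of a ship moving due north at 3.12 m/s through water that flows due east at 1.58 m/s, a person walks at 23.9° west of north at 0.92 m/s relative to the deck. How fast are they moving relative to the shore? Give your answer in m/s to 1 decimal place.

In east/north components (m/s): person relative to ship = (-0.373, 0.841); ship relative to water = (0.000, 3.120); water relative to ground = (1.580, 0.000).
Sum = (1.207, 3.961) m/s.
Speed = |(1.207, 3.961)| = 4.141 m/s.

4.1 m/s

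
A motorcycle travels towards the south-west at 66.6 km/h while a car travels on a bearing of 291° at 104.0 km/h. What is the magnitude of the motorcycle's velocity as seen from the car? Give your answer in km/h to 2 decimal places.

Taking east as x and north as y: motorcycle velocity = (-47.093, -47.093) km/h; car velocity = (-97.092, 37.270) km/h.
Velocity of motorcycle relative to car = (-47.093, -47.093) − (-97.092, 37.270) = (49.999, -84.364) km/h.
Magnitude = |(49.999, -84.364)| = 98.067 km/h.

98.07 km/h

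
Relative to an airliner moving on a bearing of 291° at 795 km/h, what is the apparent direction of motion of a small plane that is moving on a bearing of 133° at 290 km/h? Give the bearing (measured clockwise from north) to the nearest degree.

Taking east as x and north as y: small plane velocity = (212.093, -197.780) km/h; airliner velocity = (-742.196, 284.903) km/h.
Velocity of small plane relative to airliner = (212.093, -197.780) − (-742.196, 284.903) = (954.289, -482.682) km/h.
Bearing = atan2(954.29, -482.68) = 116.83° clockwise from north.

117°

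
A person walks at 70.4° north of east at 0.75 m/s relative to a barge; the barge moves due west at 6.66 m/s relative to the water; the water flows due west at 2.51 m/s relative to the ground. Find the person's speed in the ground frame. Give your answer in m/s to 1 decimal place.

In east/north components (m/s): person relative to barge = (0.252, 0.707); barge relative to water = (-6.660, 0.000); water relative to ground = (-2.510, 0.000).
Sum = (-8.918, 0.707) m/s.
Speed = |(-8.918, 0.707)| = 8.946 m/s.

8.9 m/s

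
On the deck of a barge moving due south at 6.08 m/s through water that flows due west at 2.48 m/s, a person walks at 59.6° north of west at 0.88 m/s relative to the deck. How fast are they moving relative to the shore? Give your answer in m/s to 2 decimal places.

In east/north components (m/s): person relative to barge = (-0.445, 0.759); barge relative to water = (0.000, -6.080); water relative to ground = (-2.480, 0.000).
Sum = (-2.925, -5.321) m/s.
Speed = |(-2.925, -5.321)| = 6.072 m/s.

6.07 m/s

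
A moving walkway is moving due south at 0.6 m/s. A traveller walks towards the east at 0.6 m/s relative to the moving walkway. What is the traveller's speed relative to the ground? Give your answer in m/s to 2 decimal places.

Taking east as x and north as y: moving walkway velocity = (0.000, -0.600) m/s; traveller velocity relative to moving walkway = (0.600, 0.000) m/s.
Velocity relative to ground = (0.000, -0.600) + (0.600, 0.000) = (0.600, -0.600) m/s.
Speed = |(0.600, -0.600)| = 0.849 m/s.

0.85 m/s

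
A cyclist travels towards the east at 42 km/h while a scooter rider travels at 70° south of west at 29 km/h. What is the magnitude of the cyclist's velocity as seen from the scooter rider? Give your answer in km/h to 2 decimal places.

58.64 km/h

Taking east as x and north as y: cyclist velocity = (42.000, 0.000) km/h; scooter rider velocity = (-9.919, -27.251) km/h.
Velocity of cyclist relative to scooter rider = (42.000, 0.000) − (-9.919, -27.251) = (51.919, 27.251) km/h.
Magnitude = |(51.919, 27.251)| = 58.636 km/h.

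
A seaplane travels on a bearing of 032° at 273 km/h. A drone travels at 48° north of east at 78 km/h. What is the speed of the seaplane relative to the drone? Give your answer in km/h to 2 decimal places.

196.65 km/h

Taking east as x and north as y: seaplane velocity = (144.668, 231.517) km/h; drone velocity = (52.192, 57.965) km/h.
Velocity of seaplane relative to drone = (144.668, 231.517) − (52.192, 57.965) = (92.476, 173.552) km/h.
Magnitude = |(92.476, 173.552)| = 196.652 km/h.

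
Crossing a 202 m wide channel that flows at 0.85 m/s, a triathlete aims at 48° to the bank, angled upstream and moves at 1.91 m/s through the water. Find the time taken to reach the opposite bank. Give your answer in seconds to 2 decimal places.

The component of the triathlete's velocity perpendicular to the bank is 1.91 × sin 48° = 1.419 m/s.
The flow acts along the bank and has no component across it.
Time = 202 / 1.419 = 142.313 s.

142.31 s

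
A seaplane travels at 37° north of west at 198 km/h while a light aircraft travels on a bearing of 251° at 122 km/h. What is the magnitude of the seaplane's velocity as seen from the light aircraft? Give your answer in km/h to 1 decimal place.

Taking east as x and north as y: seaplane velocity = (-158.130, 119.159) km/h; light aircraft velocity = (-115.353, -39.719) km/h.
Velocity of seaplane relative to light aircraft = (-158.130, 119.159) − (-115.353, -39.719) = (-42.777, 158.879) km/h.
Magnitude = |(-42.777, 158.879)| = 164.537 km/h.

164.5 km/h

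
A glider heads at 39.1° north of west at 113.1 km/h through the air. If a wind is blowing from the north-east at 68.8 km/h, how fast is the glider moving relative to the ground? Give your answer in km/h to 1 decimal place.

138.3 km/h

Taking east as x and north as y: velocity relative to the air = (-87.771, 71.329) km/h; the air relative to ground = (-48.649, -48.649) km/h.
Velocity relative to ground = (-87.771, 71.329) + (-48.649, -48.649) = (-136.420, 22.680) km/h.
Speed = |(-136.420, 22.680)| = 138.292 km/h.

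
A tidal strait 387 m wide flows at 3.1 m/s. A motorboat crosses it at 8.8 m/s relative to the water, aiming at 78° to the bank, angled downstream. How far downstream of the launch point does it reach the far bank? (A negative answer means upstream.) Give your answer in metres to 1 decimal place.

Perpendicular speed = 8.608 m/s; crossing time = 387 / 8.608 = 44.960 s.
Net downstream speed = 4.930 m/s.
Drift = 4.930 × 44.960 = 221.635 m (downstream).

221.6 m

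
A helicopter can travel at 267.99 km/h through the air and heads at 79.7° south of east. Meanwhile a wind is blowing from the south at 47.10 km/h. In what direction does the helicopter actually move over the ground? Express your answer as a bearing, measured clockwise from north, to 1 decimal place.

167.5°

Taking east as x and north as y: velocity relative to the air = (47.917, -263.671) km/h; the air relative to ground = (0.000, 47.100) km/h.
Velocity relative to ground = (47.917, -263.671) + (0.000, 47.100) = (47.917, -216.571) km/h.
Bearing = atan2(47.92, -216.57) = 167.52° clockwise from north.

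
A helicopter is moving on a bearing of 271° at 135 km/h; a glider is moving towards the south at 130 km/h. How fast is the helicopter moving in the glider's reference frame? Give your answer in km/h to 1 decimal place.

Taking east as x and north as y: helicopter velocity = (-134.979, 2.356) km/h; glider velocity = (0.000, -130.000) km/h.
Velocity of helicopter relative to glider = (-134.979, 2.356) − (0.000, -130.000) = (-134.979, 132.356) km/h.
Magnitude = |(-134.979, 132.356)| = 189.044 km/h.

189.0 km/h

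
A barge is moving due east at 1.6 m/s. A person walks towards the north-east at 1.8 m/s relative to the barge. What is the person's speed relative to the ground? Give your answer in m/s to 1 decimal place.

Taking east as x and north as y: barge velocity = (1.600, 0.000) m/s; person velocity relative to barge = (1.273, 1.273) m/s.
Velocity relative to ground = (1.600, 0.000) + (1.273, 1.273) = (2.873, 1.273) m/s.
Speed = |(2.873, 1.273)| = 3.142 m/s.

3.1 m/s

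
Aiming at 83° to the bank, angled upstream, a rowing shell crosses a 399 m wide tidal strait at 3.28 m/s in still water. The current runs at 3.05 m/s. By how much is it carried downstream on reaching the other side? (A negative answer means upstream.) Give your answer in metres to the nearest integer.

Perpendicular speed = 3.256 m/s; crossing time = 399 / 3.256 = 122.560 s.
Net downstream speed = 2.650 m/s.
Drift = 2.650 × 122.560 = 324.817 m (downstream).

325 m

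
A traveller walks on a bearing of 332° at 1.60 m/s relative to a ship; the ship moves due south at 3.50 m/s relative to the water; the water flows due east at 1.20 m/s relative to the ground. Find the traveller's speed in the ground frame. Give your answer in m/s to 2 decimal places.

2.13 m/s

In east/north components (m/s): traveller relative to ship = (-0.751, 1.413); ship relative to water = (0.000, -3.500); water relative to ground = (1.200, 0.000).
Sum = (0.449, -2.087) m/s.
Speed = |(0.449, -2.087)| = 2.135 m/s.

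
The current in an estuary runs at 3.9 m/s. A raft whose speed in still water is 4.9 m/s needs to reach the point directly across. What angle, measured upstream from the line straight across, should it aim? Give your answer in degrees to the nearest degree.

53°

To cancel the current, the upstream component of the raft's velocity must equal the flow: 4.9 sin θ = 3.9.
sin θ = 3.9 / 4.9 = 0.7959.
θ = arcsin(0.7959) = 52.742°.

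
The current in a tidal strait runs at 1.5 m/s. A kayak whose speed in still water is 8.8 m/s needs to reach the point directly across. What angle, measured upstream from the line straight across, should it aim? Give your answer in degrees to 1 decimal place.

To cancel the current, the upstream component of the kayak's velocity must equal the flow: 8.8 sin θ = 1.5.
sin θ = 1.5 / 8.8 = 0.1705.
θ = arcsin(0.1705) = 9.814°.

9.8°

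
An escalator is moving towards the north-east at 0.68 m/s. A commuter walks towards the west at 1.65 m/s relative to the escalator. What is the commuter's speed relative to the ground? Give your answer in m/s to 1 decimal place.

1.3 m/s

Taking east as x and north as y: escalator velocity = (0.481, 0.481) m/s; commuter velocity relative to escalator = (-1.650, 0.000) m/s.
Velocity relative to ground = (0.481, 0.481) + (-1.650, 0.000) = (-1.169, 0.481) m/s.
Speed = |(-1.169, 0.481)| = 1.264 m/s.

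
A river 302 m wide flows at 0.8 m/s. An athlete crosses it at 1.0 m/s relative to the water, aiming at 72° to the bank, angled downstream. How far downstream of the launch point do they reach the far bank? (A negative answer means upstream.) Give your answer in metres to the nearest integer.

352 m

Perpendicular speed = 0.951 m/s; crossing time = 302 / 0.951 = 317.542 s.
Net downstream speed = 1.109 m/s.
Drift = 1.109 × 317.542 = 352.159 m (downstream).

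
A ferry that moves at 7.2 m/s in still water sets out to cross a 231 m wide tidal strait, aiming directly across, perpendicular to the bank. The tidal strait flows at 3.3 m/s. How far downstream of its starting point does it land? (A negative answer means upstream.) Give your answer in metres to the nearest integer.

106 m

Perpendicular speed = 7.200 m/s; crossing time = 231 / 7.200 = 32.083 s.
Net downstream speed = 3.300 m/s.
Drift = 3.300 × 32.083 = 105.875 m (downstream).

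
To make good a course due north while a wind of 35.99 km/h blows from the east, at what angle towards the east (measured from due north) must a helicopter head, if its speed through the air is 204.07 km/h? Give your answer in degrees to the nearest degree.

10°

The wind pushes perpendicular to the desired track; the heading must have a component into the wind equal to 35.99 km/h: 204.07 sin θ = 35.99.
sin θ = 0.1764, so θ = 10.158°.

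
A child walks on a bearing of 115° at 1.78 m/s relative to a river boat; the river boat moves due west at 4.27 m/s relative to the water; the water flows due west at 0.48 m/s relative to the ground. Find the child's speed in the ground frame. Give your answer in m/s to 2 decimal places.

In east/north components (m/s): child relative to river boat = (1.613, -0.752); river boat relative to water = (-4.270, 0.000); water relative to ground = (-0.480, 0.000).
Sum = (-3.137, -0.752) m/s.
Speed = |(-3.137, -0.752)| = 3.226 m/s.

3.23 m/s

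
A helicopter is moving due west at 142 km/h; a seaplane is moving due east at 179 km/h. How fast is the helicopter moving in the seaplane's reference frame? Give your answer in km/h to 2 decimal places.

321.00 km/h

Taking east as x and north as y: helicopter velocity = (-142.000, 0.000) km/h; seaplane velocity = (179.000, 0.000) km/h.
Velocity of helicopter relative to seaplane = (-142.000, 0.000) − (179.000, 0.000) = (-321.000, 0.000) km/h.
Magnitude = |(-321.000, 0.000)| = 321.000 km/h.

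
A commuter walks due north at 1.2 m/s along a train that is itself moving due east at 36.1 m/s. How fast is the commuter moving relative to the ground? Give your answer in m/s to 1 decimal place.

36.1 m/s

Taking east as x and north as y: train velocity = (36.100, 0.000) m/s; commuter velocity relative to train = (0.000, 1.200) m/s.
Velocity relative to ground = (36.100, 0.000) + (0.000, 1.200) = (36.100, 1.200) m/s.
Speed = |(36.100, 1.200)| = 36.120 m/s.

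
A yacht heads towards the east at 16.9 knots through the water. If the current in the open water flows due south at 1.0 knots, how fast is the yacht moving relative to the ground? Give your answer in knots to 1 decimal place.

16.9 knots

Taking east as x and north as y: velocity relative to the water = (16.900, 0.000) knots; the water relative to ground = (0.000, -1.000) knots.
Velocity relative to ground = (16.900, 0.000) + (0.000, -1.000) = (16.900, -1.000) knots.
Speed = |(16.900, -1.000)| = 16.930 knots.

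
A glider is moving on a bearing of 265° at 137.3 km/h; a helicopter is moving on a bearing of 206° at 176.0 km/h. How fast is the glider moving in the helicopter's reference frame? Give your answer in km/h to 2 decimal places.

Taking east as x and north as y: glider velocity = (-136.778, -11.966) km/h; helicopter velocity = (-77.153, -158.188) km/h.
Velocity of glider relative to helicopter = (-136.778, -11.966) − (-77.153, -158.188) = (-59.624, 146.221) km/h.
Magnitude = |(-59.624, 146.221)| = 157.910 km/h.

157.91 km/h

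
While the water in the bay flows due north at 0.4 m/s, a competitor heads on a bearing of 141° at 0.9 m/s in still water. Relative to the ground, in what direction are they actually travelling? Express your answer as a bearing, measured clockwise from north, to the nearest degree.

Taking east as x and north as y: velocity relative to the water = (0.566, -0.699) m/s; the water relative to ground = (0.000, 0.400) m/s.
Velocity relative to ground = (0.566, -0.699) + (0.000, 0.400) = (0.566, -0.299) m/s.
Bearing = atan2(0.57, -0.30) = 117.86° clockwise from north.

118°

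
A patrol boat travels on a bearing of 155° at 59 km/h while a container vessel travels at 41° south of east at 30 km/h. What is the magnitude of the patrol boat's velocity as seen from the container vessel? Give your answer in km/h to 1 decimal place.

33.9 km/h

Taking east as x and north as y: patrol boat velocity = (24.934, -53.472) km/h; container vessel velocity = (22.641, -19.682) km/h.
Velocity of patrol boat relative to container vessel = (24.934, -53.472) − (22.641, -19.682) = (2.293, -33.790) km/h.
Magnitude = |(2.293, -33.790)| = 33.868 km/h.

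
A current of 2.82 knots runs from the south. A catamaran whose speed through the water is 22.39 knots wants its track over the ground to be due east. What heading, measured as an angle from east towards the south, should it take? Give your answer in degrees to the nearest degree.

7°

The current pushes perpendicular to the desired track; the heading must have a component into the current equal to 2.82 knots: 22.39 sin θ = 2.82.
sin θ = 0.1259, so θ = 7.236°.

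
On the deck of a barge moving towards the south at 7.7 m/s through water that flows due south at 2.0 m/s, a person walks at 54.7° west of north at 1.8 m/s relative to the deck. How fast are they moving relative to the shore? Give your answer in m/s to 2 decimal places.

8.78 m/s

In east/north components (m/s): person relative to barge = (-1.469, 1.040); barge relative to water = (0.000, -7.700); water relative to ground = (0.000, -2.000).
Sum = (-1.469, -8.660) m/s.
Speed = |(-1.469, -8.660)| = 8.784 m/s.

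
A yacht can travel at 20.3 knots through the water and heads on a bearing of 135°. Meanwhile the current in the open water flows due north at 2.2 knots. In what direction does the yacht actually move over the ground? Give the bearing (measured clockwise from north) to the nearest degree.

130°

Taking east as x and north as y: velocity relative to the water = (14.354, -14.354) knots; the water relative to ground = (0.000, 2.200) knots.
Velocity relative to ground = (14.354, -14.354) + (0.000, 2.200) = (14.354, -12.154) knots.
Bearing = atan2(14.35, -12.15) = 130.26° clockwise from north.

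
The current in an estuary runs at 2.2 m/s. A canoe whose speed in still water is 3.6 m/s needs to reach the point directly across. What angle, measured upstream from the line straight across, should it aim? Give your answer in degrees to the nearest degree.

To cancel the current, the upstream component of the canoe's velocity must equal the flow: 3.6 sin θ = 2.2.
sin θ = 2.2 / 3.6 = 0.6111.
θ = arcsin(0.6111) = 37.670°.

38°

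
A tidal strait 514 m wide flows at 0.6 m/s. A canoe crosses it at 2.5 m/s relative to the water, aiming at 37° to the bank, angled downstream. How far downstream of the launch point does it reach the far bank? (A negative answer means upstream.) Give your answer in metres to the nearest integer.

Perpendicular speed = 1.505 m/s; crossing time = 514 / 1.505 = 341.633 s.
Net downstream speed = 2.597 m/s.
Drift = 2.597 × 341.633 = 887.081 m (downstream).

887 m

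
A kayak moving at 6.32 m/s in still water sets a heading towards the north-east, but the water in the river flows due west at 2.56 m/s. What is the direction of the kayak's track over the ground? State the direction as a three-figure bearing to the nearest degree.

023°

Taking east as x and north as y: velocity relative to the water = (4.469, 4.469) m/s; the water relative to ground = (-2.560, 0.000) m/s.
Velocity relative to ground = (4.469, 4.469) + (-2.560, 0.000) = (1.909, 4.469) m/s.
Bearing = atan2(1.91, 4.47) = 23.13° clockwise from north.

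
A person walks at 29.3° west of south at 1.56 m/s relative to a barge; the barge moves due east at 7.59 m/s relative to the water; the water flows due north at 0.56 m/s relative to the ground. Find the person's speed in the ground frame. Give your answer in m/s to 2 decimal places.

6.87 m/s

In east/north components (m/s): person relative to barge = (-0.763, -1.360); barge relative to water = (7.590, 0.000); water relative to ground = (0.000, 0.560).
Sum = (6.827, -0.800) m/s.
Speed = |(6.827, -0.800)| = 6.873 m/s.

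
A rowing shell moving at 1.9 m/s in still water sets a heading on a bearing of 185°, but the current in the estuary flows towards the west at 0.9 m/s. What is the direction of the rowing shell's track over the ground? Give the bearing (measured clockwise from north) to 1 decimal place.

209.4°

Taking east as x and north as y: velocity relative to the water = (-0.166, -1.893) m/s; the water relative to ground = (-0.900, 0.000) m/s.
Velocity relative to ground = (-0.166, -1.893) + (-0.900, 0.000) = (-1.066, -1.893) m/s.
Bearing = atan2(-1.07, -1.89) = 209.38° clockwise from north.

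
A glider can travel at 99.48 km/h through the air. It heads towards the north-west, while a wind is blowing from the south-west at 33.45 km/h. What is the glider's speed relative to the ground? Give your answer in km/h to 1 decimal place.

Taking east as x and north as y: velocity relative to the air = (-70.343, 70.343) km/h; the air relative to ground = (23.653, 23.653) km/h.
Velocity relative to ground = (-70.343, 70.343) + (23.653, 23.653) = (-46.690, 93.996) km/h.
Speed = |(-46.690, 93.996)| = 104.953 km/h.

105.0 km/h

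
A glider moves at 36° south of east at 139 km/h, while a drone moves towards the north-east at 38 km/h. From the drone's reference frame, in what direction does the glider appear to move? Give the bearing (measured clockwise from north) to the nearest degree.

142°

Taking east as x and north as y: glider velocity = (112.453, -81.702) km/h; drone velocity = (26.870, 26.870) km/h.
Velocity of glider relative to drone = (112.453, -81.702) − (26.870, 26.870) = (85.583, -108.572) km/h.
Bearing = atan2(85.58, -108.57) = 141.75° clockwise from north.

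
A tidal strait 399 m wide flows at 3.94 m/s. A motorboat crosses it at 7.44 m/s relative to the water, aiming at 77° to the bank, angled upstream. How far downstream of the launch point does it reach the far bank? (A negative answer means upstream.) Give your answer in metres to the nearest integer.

Perpendicular speed = 7.249 m/s; crossing time = 399 / 7.249 = 55.040 s.
Net downstream speed = 2.266 m/s.
Drift = 2.266 × 55.040 = 124.740 m (downstream).

125 m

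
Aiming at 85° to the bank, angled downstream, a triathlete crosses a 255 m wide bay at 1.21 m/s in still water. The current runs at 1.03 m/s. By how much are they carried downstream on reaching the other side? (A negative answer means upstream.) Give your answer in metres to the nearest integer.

240 m

Perpendicular speed = 1.205 m/s; crossing time = 255 / 1.205 = 211.549 s.
Net downstream speed = 1.135 m/s.
Drift = 1.135 × 211.549 = 240.205 m (downstream).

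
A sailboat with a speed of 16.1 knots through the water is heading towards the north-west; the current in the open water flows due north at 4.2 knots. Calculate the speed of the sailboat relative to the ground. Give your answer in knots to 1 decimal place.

19.3 knots

Taking east as x and north as y: velocity relative to the water = (-11.384, 11.384) knots; the water relative to ground = (0.000, 4.200) knots.
Velocity relative to ground = (-11.384, 11.384) + (0.000, 4.200) = (-11.384, 15.584) knots.
Speed = |(-11.384, 15.584)| = 19.300 knots.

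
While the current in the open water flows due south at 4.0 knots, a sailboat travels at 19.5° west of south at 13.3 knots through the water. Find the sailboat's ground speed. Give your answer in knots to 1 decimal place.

Taking east as x and north as y: velocity relative to the water = (-4.440, -12.537) knots; the water relative to ground = (0.000, -4.000) knots.
Velocity relative to ground = (-4.440, -12.537) + (0.000, -4.000) = (-4.440, -16.537) knots.
Speed = |(-4.440, -16.537)| = 17.123 knots.

17.1 knots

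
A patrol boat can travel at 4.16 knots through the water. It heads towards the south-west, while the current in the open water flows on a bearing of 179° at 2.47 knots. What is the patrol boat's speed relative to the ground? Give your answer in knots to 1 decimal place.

6.1 knots

Taking east as x and north as y: velocity relative to the water = (-2.942, -2.942) knots; the water relative to ground = (0.043, -2.470) knots.
Velocity relative to ground = (-2.942, -2.942) + (0.043, -2.470) = (-2.898, -5.411) knots.
Speed = |(-2.898, -5.411)| = 6.139 knots.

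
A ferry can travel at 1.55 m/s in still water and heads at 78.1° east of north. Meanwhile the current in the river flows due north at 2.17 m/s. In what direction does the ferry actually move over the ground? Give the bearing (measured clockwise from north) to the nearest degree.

031°

Taking east as x and north as y: velocity relative to the water = (1.517, 0.320) m/s; the water relative to ground = (0.000, 2.170) m/s.
Velocity relative to ground = (1.517, 0.320) + (0.000, 2.170) = (1.517, 2.490) m/s.
Bearing = atan2(1.52, 2.49) = 31.35° clockwise from north.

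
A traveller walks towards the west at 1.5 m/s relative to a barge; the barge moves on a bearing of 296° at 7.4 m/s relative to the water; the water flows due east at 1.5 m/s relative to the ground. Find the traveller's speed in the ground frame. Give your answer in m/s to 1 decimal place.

In east/north components (m/s): traveller relative to barge = (-1.500, 0.000); barge relative to water = (-6.651, 3.244); water relative to ground = (1.500, 0.000).
Sum = (-6.651, 3.244) m/s.
Speed = |(-6.651, 3.244)| = 7.400 m/s.

7.4 m/s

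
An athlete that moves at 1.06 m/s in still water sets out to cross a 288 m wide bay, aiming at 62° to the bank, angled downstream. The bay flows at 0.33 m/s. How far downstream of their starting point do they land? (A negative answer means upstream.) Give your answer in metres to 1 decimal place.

254.7 m

Perpendicular speed = 0.936 m/s; crossing time = 288 / 0.936 = 307.717 s.
Net downstream speed = 0.828 m/s.
Drift = 0.828 × 307.717 = 254.679 m (downstream).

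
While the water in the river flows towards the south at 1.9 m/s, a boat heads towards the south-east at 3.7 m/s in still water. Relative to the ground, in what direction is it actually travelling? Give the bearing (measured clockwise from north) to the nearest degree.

Taking east as x and north as y: velocity relative to the water = (2.616, -2.616) m/s; the water relative to ground = (0.000, -1.900) m/s.
Velocity relative to ground = (2.616, -2.616) + (0.000, -1.900) = (2.616, -4.516) m/s.
Bearing = atan2(2.62, -4.52) = 149.92° clockwise from north.

150°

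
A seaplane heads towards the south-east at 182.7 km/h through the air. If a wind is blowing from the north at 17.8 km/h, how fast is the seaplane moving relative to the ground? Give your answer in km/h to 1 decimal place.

195.7 km/h

Taking east as x and north as y: velocity relative to the air = (129.188, -129.188) km/h; the air relative to ground = (0.000, -17.800) km/h.
Velocity relative to ground = (129.188, -129.188) + (0.000, -17.800) = (129.188, -146.988) km/h.
Speed = |(129.188, -146.988)| = 195.692 km/h.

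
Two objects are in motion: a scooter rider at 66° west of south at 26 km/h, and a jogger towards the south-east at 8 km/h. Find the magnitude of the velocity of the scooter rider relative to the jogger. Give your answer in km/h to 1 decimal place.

29.8 km/h

Taking east as x and north as y: scooter rider velocity = (-23.752, -10.575) km/h; jogger velocity = (5.657, -5.657) km/h.
Velocity of scooter rider relative to jogger = (-23.752, -10.575) − (5.657, -5.657) = (-29.409, -4.918) km/h.
Magnitude = |(-29.409, -4.918)| = 29.817 km/h.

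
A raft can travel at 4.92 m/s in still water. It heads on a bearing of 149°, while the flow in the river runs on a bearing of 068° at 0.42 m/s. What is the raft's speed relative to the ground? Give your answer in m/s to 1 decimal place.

Taking east as x and north as y: velocity relative to the water = (2.534, -4.217) m/s; the water relative to ground = (0.389, 0.157) m/s.
Velocity relative to ground = (2.534, -4.217) + (0.389, 0.157) = (2.923, -4.060) m/s.
Speed = |(2.923, -4.060)| = 5.003 m/s.

5.0 m/s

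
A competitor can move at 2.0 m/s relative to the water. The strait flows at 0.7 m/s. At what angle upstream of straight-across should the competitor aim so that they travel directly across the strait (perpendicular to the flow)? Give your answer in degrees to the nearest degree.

20°

To cancel the current, the upstream component of the competitor's velocity must equal the flow: 2.0 sin θ = 0.7.
sin θ = 0.7 / 2.0 = 0.3500.
θ = arcsin(0.3500) = 20.487°.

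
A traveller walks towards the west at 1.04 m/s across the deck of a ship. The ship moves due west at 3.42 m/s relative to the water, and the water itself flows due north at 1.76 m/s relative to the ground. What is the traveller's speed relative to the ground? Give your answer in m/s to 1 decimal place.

4.8 m/s

In east/north components (m/s): traveller relative to ship = (-1.040, 0.000); ship relative to water = (-3.420, 0.000); water relative to ground = (0.000, 1.760).
Sum = (-4.460, 1.760) m/s.
Speed = |(-4.460, 1.760)| = 4.795 m/s.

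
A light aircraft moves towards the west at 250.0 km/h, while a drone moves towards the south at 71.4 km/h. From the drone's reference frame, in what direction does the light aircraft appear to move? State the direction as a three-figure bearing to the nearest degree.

286°

Taking east as x and north as y: light aircraft velocity = (-250.000, 0.000) km/h; drone velocity = (0.000, -71.400) km/h.
Velocity of light aircraft relative to drone = (-250.000, 0.000) − (0.000, -71.400) = (-250.000, 71.400) km/h.
Bearing = atan2(-250.00, 71.40) = 285.94° clockwise from north.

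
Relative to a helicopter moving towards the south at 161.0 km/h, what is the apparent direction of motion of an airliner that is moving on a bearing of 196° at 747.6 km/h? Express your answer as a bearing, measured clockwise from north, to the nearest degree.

200°

Taking east as x and north as y: airliner velocity = (-206.066, -718.639) km/h; helicopter velocity = (0.000, -161.000) km/h.
Velocity of airliner relative to helicopter = (-206.066, -718.639) − (0.000, -161.000) = (-206.066, -557.639) km/h.
Bearing = atan2(-206.07, -557.64) = 200.28° clockwise from north.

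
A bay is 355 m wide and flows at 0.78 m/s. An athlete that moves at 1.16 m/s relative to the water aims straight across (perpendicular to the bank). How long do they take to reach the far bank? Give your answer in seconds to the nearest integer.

306 s

The component of the athlete's velocity perpendicular to the bank is 1.16 m/s.
The flow acts along the bank and has no component across it.
Time = 355 / 1.160 = 306.034 s.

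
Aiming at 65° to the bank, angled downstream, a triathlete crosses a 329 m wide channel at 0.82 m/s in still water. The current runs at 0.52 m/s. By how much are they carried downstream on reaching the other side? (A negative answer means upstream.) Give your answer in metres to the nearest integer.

Perpendicular speed = 0.743 m/s; crossing time = 329 / 0.743 = 442.697 s.
Net downstream speed = 0.867 m/s.
Drift = 0.867 × 442.697 = 383.618 m (downstream).

384 m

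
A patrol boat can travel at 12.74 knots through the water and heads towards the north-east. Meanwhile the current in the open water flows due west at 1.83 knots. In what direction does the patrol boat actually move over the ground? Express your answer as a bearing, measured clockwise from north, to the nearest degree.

039°

Taking east as x and north as y: velocity relative to the water = (9.009, 9.009) knots; the water relative to ground = (-1.830, 0.000) knots.
Velocity relative to ground = (9.009, 9.009) + (-1.830, 0.000) = (7.179, 9.009) knots.
Bearing = atan2(7.18, 9.01) = 38.55° clockwise from north.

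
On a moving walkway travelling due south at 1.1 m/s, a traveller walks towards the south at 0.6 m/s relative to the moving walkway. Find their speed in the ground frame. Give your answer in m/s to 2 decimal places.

1.70 m/s

Taking east as x and north as y: moving walkway velocity = (0.000, -1.100) m/s; traveller velocity relative to moving walkway = (0.000, -0.600) m/s.
Velocity relative to ground = (0.000, -1.100) + (0.000, -0.600) = (0.000, -1.700) m/s.
Speed = |(0.000, -1.700)| = 1.700 m/s.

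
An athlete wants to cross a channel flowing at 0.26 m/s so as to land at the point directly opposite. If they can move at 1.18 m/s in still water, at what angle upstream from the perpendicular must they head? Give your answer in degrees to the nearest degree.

To cancel the current, the upstream component of the athlete's velocity must equal the flow: 1.18 sin θ = 0.26.
sin θ = 0.26 / 1.18 = 0.2203.
θ = arcsin(0.2203) = 12.729°.

13°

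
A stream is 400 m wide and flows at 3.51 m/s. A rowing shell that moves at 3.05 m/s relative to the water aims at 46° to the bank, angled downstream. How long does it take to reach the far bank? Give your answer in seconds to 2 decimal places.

The component of the rowing shell's velocity perpendicular to the bank is 3.05 × sin 46° = 2.194 m/s.
Only the cross-stream component determines the crossing time; the current contributes nothing perpendicular to the bank.
Time = 400 / 2.194 = 182.317 s.

182.32 s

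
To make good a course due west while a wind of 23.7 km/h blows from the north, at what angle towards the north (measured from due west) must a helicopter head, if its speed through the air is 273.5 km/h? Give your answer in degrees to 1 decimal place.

The wind pushes perpendicular to the desired track; the heading must have a component into the wind equal to 23.7 km/h: 273.5 sin θ = 23.7.
sin θ = 0.0867, so θ = 4.971°.

5.0°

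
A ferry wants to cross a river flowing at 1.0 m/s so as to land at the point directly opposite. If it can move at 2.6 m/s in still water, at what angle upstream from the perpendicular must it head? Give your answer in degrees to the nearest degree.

23°

To cancel the current, the upstream component of the ferry's velocity must equal the flow: 2.6 sin θ = 1.0.
sin θ = 1.0 / 2.6 = 0.3846.
θ = arcsin(0.3846) = 22.620°.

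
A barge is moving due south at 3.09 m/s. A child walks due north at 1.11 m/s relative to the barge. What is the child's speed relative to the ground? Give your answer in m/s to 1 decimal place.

Taking east as x and north as y: barge velocity = (0.000, -3.090) m/s; child velocity relative to barge = (0.000, 1.110) m/s.
Velocity relative to ground = (0.000, -3.090) + (0.000, 1.110) = (0.000, -1.980) m/s.
Speed = |(0.000, -1.980)| = 1.980 m/s.

2.0 m/s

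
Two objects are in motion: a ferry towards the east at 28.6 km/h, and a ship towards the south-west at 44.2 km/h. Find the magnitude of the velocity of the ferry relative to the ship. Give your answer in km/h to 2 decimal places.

67.52 km/h

Taking east as x and north as y: ferry velocity = (28.600, 0.000) km/h; ship velocity = (-31.254, -31.254) km/h.
Velocity of ferry relative to ship = (28.600, 0.000) − (-31.254, -31.254) = (59.854, 31.254) km/h.
Magnitude = |(59.854, 31.254)| = 67.523 km/h.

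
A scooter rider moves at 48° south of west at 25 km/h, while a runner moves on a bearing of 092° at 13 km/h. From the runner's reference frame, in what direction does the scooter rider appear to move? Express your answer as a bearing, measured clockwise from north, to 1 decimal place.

Taking east as x and north as y: scooter rider velocity = (-16.728, -18.579) km/h; runner velocity = (12.992, -0.454) km/h.
Velocity of scooter rider relative to runner = (-16.728, -18.579) − (12.992, -0.454) = (-29.720, -18.125) km/h.
Bearing = atan2(-29.72, -18.12) = 238.62° clockwise from north.

238.6°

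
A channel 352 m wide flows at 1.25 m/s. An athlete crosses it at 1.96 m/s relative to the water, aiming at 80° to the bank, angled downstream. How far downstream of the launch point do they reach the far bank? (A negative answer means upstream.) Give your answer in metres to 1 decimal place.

290.0 m

Perpendicular speed = 1.930 m/s; crossing time = 352 / 1.930 = 182.362 s.
Net downstream speed = 1.590 m/s.
Drift = 1.590 × 182.362 = 290.020 m (downstream).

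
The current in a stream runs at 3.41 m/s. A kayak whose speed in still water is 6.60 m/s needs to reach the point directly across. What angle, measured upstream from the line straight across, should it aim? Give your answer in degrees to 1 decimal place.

To cancel the current, the upstream component of the kayak's velocity must equal the flow: 6.60 sin θ = 3.41.
sin θ = 3.41 / 6.60 = 0.5167.
θ = arcsin(0.5167) = 31.109°.

31.1°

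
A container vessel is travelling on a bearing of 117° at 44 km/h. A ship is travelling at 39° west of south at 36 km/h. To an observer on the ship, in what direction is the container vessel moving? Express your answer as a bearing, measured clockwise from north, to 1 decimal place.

082.6°

Taking east as x and north as y: container vessel velocity = (39.204, -19.976) km/h; ship velocity = (-22.656, -27.977) km/h.
Velocity of container vessel relative to ship = (39.204, -19.976) − (-22.656, -27.977) = (61.860, 8.002) km/h.
Bearing = atan2(61.86, 8.00) = 82.63° clockwise from north.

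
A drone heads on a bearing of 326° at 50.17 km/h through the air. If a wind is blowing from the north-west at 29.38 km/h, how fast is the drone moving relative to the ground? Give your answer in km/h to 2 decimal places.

Taking east as x and north as y: velocity relative to the air = (-28.055, 41.593) km/h; the air relative to ground = (20.775, -20.775) km/h.
Velocity relative to ground = (-28.055, 41.593) + (20.775, -20.775) = (-7.280, 20.818) km/h.
Speed = |(-7.280, 20.818)| = 22.054 km/h.

22.05 km/h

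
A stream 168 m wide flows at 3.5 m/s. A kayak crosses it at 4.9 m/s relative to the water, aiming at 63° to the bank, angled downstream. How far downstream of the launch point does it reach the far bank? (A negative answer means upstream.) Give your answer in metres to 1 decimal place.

Perpendicular speed = 4.366 m/s; crossing time = 168 / 4.366 = 38.480 s.
Net downstream speed = 5.725 m/s.
Drift = 5.725 × 38.480 = 220.279 m (downstream).

220.3 m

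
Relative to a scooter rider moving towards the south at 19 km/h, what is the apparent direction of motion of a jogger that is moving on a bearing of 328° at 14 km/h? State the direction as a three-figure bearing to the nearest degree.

346°

Taking east as x and north as y: jogger velocity = (-7.419, 11.873) km/h; scooter rider velocity = (0.000, -19.000) km/h.
Velocity of jogger relative to scooter rider = (-7.419, 11.873) − (0.000, -19.000) = (-7.419, 30.873) km/h.
Bearing = atan2(-7.42, 30.87) = 346.49° clockwise from north.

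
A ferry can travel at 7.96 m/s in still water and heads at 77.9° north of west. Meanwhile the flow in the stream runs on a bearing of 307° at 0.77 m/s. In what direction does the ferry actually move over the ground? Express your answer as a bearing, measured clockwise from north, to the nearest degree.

Taking east as x and north as y: velocity relative to the water = (-1.669, 7.783) m/s; the water relative to ground = (-0.615, 0.463) m/s.
Velocity relative to ground = (-1.669, 7.783) + (-0.615, 0.463) = (-2.284, 8.247) m/s.
Bearing = atan2(-2.28, 8.25) = 344.52° clockwise from north.

345°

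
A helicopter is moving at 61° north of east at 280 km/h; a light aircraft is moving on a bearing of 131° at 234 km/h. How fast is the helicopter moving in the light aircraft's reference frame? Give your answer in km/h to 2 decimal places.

400.50 km/h

Taking east as x and north as y: helicopter velocity = (135.747, 244.894) km/h; light aircraft velocity = (176.602, -153.518) km/h.
Velocity of helicopter relative to light aircraft = (135.747, 244.894) − (176.602, -153.518) = (-40.855, 398.411) km/h.
Magnitude = |(-40.855, 398.411)| = 400.501 km/h.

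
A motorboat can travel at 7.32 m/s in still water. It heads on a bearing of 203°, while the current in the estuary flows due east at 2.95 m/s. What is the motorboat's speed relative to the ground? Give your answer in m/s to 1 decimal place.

6.7 m/s

Taking east as x and north as y: velocity relative to the water = (-2.860, -6.738) m/s; the water relative to ground = (2.950, 0.000) m/s.
Velocity relative to ground = (-2.860, -6.738) + (2.950, 0.000) = (0.090, -6.738) m/s.
Speed = |(0.090, -6.738)| = 6.739 m/s.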